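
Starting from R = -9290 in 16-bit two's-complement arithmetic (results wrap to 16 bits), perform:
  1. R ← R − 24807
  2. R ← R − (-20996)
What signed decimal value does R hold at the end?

Start: R = -9290 = 1101101110110110.
R = -9290 − 24807 = -34097; wraps to 31439 = 0111101011001111
R = 31439 − (-20996) = 52435; wraps to -13101 = 1100110011010011

-13101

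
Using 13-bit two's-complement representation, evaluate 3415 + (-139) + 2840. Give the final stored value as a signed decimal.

3415 + (-139) = 3276 (0110011001100)
3276 + 2840 = 6116 → wraps to -2076 (1011111100100)

-2076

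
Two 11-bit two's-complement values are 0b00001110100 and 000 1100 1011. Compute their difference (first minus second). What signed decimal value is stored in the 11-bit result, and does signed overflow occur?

-87; no overflow

0b00001110100 → 00001110100 = 116 (signed)
000 1100 1011 → 00011001011 = 203 (signed)
Subtract via negate-and-add: invert 00011001011 + 1 = 11100110101 (i.e. -203).
  00001110100
+ 11100110101
= 11110101001
Result 11110101001: MSB = 1 → 1961 − 2048 = -87.
Addends (after negating the subtrahend) have opposite signs, so signed overflow cannot occur.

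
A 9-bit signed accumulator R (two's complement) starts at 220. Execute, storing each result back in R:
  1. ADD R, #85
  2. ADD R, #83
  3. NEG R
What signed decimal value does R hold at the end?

Start: R = 220 = 011011100.
R = 220 + 85 = 305; wraps to -207 = 100110001
R = -207 + 83 = -124 = 110000100
R = −(-124) = 124 = 001111100

124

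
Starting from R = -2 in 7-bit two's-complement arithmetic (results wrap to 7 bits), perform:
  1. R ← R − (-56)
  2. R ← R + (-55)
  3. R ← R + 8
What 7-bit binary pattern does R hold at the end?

0000111

Start: R = -2 = 1111110.
R = -2 − (-56) = 54 = 0110110
R = 54 + (-55) = -1 = 1111111
R = -1 + 8 = 7 = 0000111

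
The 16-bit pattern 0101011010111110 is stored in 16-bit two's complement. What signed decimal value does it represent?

MSB is 0, so the value is non-negative: 0101011010111110 = 22206.

22206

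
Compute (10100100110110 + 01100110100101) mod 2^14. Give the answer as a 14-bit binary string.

  10100100110110
+ 01100110100101
= 00001011011011  (discard carry-out 1)

00001011011011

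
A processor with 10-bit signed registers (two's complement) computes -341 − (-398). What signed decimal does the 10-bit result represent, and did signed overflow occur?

57; no overflow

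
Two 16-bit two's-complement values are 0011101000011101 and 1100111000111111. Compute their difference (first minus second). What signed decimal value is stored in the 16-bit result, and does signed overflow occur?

27614; no overflow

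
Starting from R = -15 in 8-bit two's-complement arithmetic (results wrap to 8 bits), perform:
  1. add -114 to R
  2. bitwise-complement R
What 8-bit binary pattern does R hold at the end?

10000000

Start: R = -15 = 11110001.
R = -15 + (-114) = -129; wraps to 127 = 01111111
R = NOT 01111111 = 10000000 = -128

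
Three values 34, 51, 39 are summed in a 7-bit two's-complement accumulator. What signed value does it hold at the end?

-4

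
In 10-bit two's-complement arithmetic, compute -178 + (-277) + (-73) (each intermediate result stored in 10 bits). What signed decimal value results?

496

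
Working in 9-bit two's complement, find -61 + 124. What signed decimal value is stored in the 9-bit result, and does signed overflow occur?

-61 → 111000011
124 → 001111100
  111000011
+ 001111100
= 000111111  (discard carry-out 1)
Result 000111111: MSB = 0 → value 63.
Addends have opposite signs, so signed overflow cannot occur.

63; no overflow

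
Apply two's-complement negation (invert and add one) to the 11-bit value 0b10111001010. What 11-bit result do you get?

Invert: 01000110101. Add 1: 01000110110.

01000110110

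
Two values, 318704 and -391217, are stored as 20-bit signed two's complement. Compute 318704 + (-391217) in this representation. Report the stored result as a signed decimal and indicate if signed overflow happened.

-72513; no overflow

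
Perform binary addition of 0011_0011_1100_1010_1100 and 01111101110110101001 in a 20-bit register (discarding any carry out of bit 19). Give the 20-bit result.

10110001101001010101

  00110011110010101100
+ 01111101110110101001
= 10110001101001010101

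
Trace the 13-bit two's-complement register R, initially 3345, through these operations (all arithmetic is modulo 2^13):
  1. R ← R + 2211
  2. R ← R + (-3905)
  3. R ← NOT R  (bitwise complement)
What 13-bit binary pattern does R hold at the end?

Start: R = 3345 = 0110100010001.
R = 3345 + 2211 = 5556; wraps to -2636 = 1010110110100
R = -2636 + (-3905) = -6541; wraps to 1651 = 0011001110011
R = NOT 0011001110011 = 1100110001100 = -1652

1100110001100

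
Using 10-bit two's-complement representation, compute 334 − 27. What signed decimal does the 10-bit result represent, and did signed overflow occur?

307; no overflow

334 → 0101001110
27 → 0000011011
Subtract via negate-and-add: invert 0000011011 + 1 = 1111100101 (i.e. -27).
  0101001110
+ 1111100101
= 0100110011  (discard carry-out 1)
Result 0100110011: MSB = 0 → value 307.
Addends (after negating the subtrahend) have opposite signs, so signed overflow cannot occur.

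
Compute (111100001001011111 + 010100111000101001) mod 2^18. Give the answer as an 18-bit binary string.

010001000010001000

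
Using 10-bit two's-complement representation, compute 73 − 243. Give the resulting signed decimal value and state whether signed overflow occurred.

73 → 0001001001
243 → 0011110011
Subtract via negate-and-add: invert 0011110011 + 1 = 1100001101 (i.e. -243).
  0001001001
+ 1100001101
= 1101010110
Result 1101010110: MSB = 1 → 854 − 1024 = -170.
Addends (after negating the subtrahend) have opposite signs, so signed overflow cannot occur.

-170; no overflow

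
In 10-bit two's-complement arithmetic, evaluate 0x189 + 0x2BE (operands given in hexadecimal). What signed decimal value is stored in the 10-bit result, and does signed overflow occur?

0x189 = 0110001001 = 393 (signed)
0x2BE = 1010111110 = -322 (signed)
  0110001001
+ 1010111110
= 0001000111  (discard carry-out 1)
Result 0001000111: MSB = 0 → value 71.
Addends have opposite signs, so signed overflow cannot occur.

71; no overflow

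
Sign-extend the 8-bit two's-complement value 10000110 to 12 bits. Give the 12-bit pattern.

111110000110

MSB of 10000110 is 1; replicate it into the new high bits.
1111|10000110 → 111110000110 (still -122).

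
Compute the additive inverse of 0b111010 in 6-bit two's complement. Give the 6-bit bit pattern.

000110

Invert: 000101. Add 1: 000110.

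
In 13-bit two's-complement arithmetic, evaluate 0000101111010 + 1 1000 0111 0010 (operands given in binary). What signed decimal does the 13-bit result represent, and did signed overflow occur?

-1556; no overflow

0000101111010 = 378 (signed)
1 1000 0111 0010 → 1100001110010 = -1934 (signed)
  0000101111010
+ 1100001110010
= 1100111101100
Result 1100111101100: MSB = 1 → 6636 − 8192 = -1556.
Addends have opposite signs, so signed overflow cannot occur.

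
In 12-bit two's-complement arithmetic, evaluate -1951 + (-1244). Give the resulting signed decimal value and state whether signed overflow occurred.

901; overflow

-1951 → 100001100001
-1244 → 101100100100
  100001100001
+ 101100100100
= 001110000101  (discard carry-out 1)
Result 001110000101: MSB = 0 → value 901.
Both addends are negative but the stored result is non-negative: signed overflow. The true value -1951 + (-1244) = -3195 lies outside [-2048, 2047].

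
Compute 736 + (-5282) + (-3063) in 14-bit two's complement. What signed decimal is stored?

-7609

736 + (-5282) = -4546 (10111000111110)
-4546 + (-3063) = -7609 (10001001000111)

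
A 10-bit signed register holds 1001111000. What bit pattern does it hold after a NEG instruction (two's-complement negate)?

0110001000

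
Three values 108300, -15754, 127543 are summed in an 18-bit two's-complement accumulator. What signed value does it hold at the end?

-42055

108300 + (-15754) = 92546 (010110100110000010)
92546 + 127543 = 220089 → wraps to -42055 (110101101110111001)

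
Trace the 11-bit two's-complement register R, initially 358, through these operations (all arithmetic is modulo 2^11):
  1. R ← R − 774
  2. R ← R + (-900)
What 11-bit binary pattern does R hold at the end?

01011011100

Start: R = 358 = 00101100110.
R = 358 − 774 = -416 = 11001100000
R = -416 + (-900) = -1316; wraps to 732 = 01011011100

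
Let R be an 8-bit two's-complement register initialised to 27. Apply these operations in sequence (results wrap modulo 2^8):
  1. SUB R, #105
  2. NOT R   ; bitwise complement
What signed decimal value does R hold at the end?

Start: R = 27 = 00011011.
R = 27 − 105 = -78 = 10110010
R = NOT 10110010 = 01001101 = 77

77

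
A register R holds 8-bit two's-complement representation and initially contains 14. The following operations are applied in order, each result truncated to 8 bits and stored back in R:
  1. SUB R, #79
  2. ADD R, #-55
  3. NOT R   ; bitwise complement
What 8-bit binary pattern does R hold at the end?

01110111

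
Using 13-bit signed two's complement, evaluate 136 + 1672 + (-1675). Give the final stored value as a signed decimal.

133

136 + 1672 = 1808 (0011100010000)
1808 + (-1675) = 133 (0000010000101)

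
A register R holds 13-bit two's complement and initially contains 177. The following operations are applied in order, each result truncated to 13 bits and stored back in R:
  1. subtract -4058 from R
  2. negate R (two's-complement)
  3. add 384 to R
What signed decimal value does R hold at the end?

-3851

Start: R = 177 = 0000010110001.
R = 177 − (-4058) = 4235; wraps to -3957 = 1000010001011
R = −(-3957) = 3957 = 0111101110101
R = 3957 + 384 = 4341; wraps to -3851 = 1000011110101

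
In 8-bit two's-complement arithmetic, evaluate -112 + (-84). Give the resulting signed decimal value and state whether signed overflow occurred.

60; overflow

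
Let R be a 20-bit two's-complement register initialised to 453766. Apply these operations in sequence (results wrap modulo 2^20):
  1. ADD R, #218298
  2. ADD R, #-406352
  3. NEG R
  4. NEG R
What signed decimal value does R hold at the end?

Start: R = 453766 = 01101110110010000110.
R = 453766 + 218298 = 672064; wraps to -376512 = 10100100000101000000
R = -376512 + (-406352) = -782864; wraps to 265712 = 01000000110111110000
R = −(265712) = -265712 = 10111111001000010000
R = −(-265712) = 265712 = 01000000110111110000

265712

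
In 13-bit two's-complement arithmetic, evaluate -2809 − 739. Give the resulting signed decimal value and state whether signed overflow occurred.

-3548; no overflow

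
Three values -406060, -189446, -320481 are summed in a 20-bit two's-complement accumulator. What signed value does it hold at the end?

-406060 + (-189446) = -595506 → wraps to 453070 (01101110100111001110)
453070 + (-320481) = 132589 (00100000010111101101)

132589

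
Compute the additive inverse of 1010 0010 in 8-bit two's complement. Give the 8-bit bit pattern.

01011110

Invert: 01011101. Add 1: 01011110.
Check: 10100010 = -94, 01011110 = 94.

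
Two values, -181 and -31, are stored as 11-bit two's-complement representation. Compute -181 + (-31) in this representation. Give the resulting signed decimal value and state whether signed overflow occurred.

-212; no overflow

-181 → 11101001011
-31 → 11111100001
  11101001011
+ 11111100001
= 11100101100  (discard carry-out 1)
Result 11100101100: MSB = 1 → 1836 − 2048 = -212.
Both addends are negative and so is the stored result: no signed overflow.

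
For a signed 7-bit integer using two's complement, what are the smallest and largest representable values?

min = -64, max = 63

Minimum: −2^6 = -64.
Maximum: 2^6 − 1 = 63.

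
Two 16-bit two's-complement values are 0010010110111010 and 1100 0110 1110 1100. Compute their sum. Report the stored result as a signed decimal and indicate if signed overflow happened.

-4954; no overflow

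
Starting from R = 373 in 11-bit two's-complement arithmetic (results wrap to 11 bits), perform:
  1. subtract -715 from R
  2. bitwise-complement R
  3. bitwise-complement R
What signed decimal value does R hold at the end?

-960

Start: R = 373 = 00101110101.
R = 373 − (-715) = 1088; wraps to -960 = 10001000000
R = NOT 10001000000 = 01110111111 = 959
R = NOT 01110111111 = 10001000000 = -960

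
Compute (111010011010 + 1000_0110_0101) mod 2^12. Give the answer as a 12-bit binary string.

011011111111

  111010011010
+ 100001100101
= 011011111111  (discard carry-out 1)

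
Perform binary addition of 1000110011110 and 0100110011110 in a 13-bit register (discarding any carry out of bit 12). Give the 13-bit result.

  1000110011110
+ 0100110011110
= 1101100111100

1101100111100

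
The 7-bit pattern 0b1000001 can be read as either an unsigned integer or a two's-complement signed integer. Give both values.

Unsigned: 1000001 = 65.
Signed: MSB=1 → 65 − 128 = -63.

unsigned = 65, signed = -63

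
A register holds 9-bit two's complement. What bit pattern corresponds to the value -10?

|-10| = 10 = 000001010 in 9 bits.
Invert the bits: 111110101. Add 1: 111110110.

111110110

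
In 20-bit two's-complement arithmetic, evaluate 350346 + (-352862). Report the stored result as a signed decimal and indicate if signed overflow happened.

350346 → 01010101100010001010
-352862 → 10101001110110100010
  01010101100010001010
+ 10101001110110100010
= 11111111011000101100
Result 11111111011000101100: MSB = 1 → 1046060 − 1048576 = -2516.
Addends have opposite signs, so signed overflow cannot occur.

-2516; no overflow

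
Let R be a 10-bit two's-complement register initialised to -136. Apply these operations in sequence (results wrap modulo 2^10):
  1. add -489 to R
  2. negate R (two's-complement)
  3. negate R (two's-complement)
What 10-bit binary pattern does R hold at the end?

0110001111

Start: R = -136 = 1101111000.
R = -136 + (-489) = -625; wraps to 399 = 0110001111
R = −(399) = -399 = 1001110001
R = −(-399) = 399 = 0110001111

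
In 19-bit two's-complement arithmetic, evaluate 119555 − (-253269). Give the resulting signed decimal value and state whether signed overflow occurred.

119555 → 0011101001100000011
-253269 → 1000010001010101011
Subtract via negate-and-add: invert 1000010001010101011 + 1 = 0111101110101010101 (i.e. 253269).
  0011101001100000011
+ 0111101110101010101
= 1011011000001011000
Result 1011011000001011000: MSB = 1 → 372824 − 524288 = -151464.
Both addends (after negating the subtrahend) are non-negative but the stored result is negative: signed overflow. The true value 119555 − (-253269) = 372824 lies outside [-262144, 262143].

-151464; overflow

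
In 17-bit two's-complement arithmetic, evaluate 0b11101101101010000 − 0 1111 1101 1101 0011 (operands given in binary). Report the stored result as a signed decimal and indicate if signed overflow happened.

0b11101101101010000 → 11101101101010000 = -9392 (signed)
0 1111 1101 1101 0011 → 01111110111010011 = 64979 (signed)
Subtract via negate-and-add: invert 01111110111010011 + 1 = 10000001000101101 (i.e. -64979).
  11101101101010000
+ 10000001000101101
= 01101110101111101  (discard carry-out 1)
Result 01101110101111101: MSB = 0 → value 56701.
Both addends (after negating the subtrahend) are negative but the stored result is non-negative: signed overflow. The true value -9392 − 64979 = -74371 lies outside [-65536, 65535].

56701; overflow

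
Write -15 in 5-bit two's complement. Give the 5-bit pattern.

10001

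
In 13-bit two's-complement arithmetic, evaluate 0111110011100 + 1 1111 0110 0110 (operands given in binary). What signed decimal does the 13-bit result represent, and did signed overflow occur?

3842; no overflow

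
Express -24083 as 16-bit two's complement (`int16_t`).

|-24083| = 24083 = 0101111000010011 in 16 bits.
Invert the bits: 1010000111101100. Add 1: 1010000111101101.
Check: 1010000111101101 reads as 41453 − 65536 = -24083.

1010000111101101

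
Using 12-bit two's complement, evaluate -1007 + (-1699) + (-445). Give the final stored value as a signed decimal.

-1007 + (-1699) = -2706 → wraps to 1390 (010101101110)
1390 + (-445) = 945 (001110110001)

945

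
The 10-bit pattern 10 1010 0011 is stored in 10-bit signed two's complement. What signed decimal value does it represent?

-349

MSB is 1, so the value is negative.
Unsigned reading: 675. Subtract 2^10 = 1024: 675 − 1024 = -349.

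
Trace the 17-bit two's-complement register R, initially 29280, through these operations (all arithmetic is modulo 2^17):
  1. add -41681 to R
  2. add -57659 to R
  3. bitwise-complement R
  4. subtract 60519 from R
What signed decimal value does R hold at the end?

Start: R = 29280 = 00111001001100000.
R = 29280 + (-41681) = -12401 = 11100111110001111
R = -12401 + (-57659) = -70060; wraps to 61012 = 01110111001010100
R = NOT 01110111001010100 = 10001000110101011 = -61013
R = -61013 − 60519 = -121532; wraps to 9540 = 00010010101000100

9540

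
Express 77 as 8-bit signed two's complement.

01001101

77 is non-negative, so write it directly in 8 bits: 01001101.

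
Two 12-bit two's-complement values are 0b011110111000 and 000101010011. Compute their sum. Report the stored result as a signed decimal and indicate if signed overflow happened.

-1781; overflow

0b011110111000 → 011110111000 = 1976 (signed)
000101010011 = 339 (signed)
  011110111000
+ 000101010011
= 100100001011
Result 100100001011: MSB = 1 → 2315 − 4096 = -1781.
Both addends are non-negative but the stored result is negative: signed overflow. The true value 1976 + 339 = 2315 lies outside [-2048, 2047].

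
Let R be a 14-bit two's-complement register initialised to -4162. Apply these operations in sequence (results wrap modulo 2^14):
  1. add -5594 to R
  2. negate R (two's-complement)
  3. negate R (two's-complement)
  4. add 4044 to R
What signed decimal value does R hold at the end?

-5712

Start: R = -4162 = 10111110111110.
R = -4162 + (-5594) = -9756; wraps to 6628 = 01100111100100
R = −(6628) = -6628 = 10011000011100
R = −(-6628) = 6628 = 01100111100100
R = 6628 + 4044 = 10672; wraps to -5712 = 10100110110000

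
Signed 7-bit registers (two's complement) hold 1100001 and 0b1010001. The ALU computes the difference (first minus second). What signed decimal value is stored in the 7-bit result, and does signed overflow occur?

16; no overflow

1100001 = -31 (signed)
0b1010001 → 1010001 = -47 (signed)
Subtract via negate-and-add: invert 1010001 + 1 = 0101111 (i.e. 47).
  1100001
+ 0101111
= 0010000  (discard carry-out 1)
Result 0010000: MSB = 0 → value 16.
Addends (after negating the subtrahend) have opposite signs, so signed overflow cannot occur.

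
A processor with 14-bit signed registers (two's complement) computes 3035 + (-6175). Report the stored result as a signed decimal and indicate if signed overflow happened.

3035 → 00101111011011
-6175 → 10011111100001
  00101111011011
+ 10011111100001
= 11001110111100
Result 11001110111100: MSB = 1 → 13244 − 16384 = -3140.
Addends have opposite signs, so signed overflow cannot occur.

-3140; no overflow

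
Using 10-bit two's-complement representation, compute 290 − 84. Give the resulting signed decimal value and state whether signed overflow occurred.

290 → 0100100010
84 → 0001010100
Subtract via negate-and-add: invert 0001010100 + 1 = 1110101100 (i.e. -84).
  0100100010
+ 1110101100
= 0011001110  (discard carry-out 1)
Result 0011001110: MSB = 0 → value 206.
Addends (after negating the subtrahend) have opposite signs, so signed overflow cannot occur.

206; no overflow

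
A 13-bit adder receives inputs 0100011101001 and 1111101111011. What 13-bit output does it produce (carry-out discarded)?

0100001100100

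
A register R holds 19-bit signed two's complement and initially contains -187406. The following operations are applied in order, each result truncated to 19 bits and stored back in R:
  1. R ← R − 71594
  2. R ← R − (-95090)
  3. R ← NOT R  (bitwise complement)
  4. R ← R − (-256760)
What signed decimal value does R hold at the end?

-103619

Start: R = -187406 = 1010010001111110010.
R = -187406 − 71594 = -259000 = 1000000110001001000
R = -259000 − (-95090) = -163910 = 1010111111110111010
R = NOT 1010111111110111010 = 0101000000001000101 = 163909
R = 163909 − (-256760) = 420669; wraps to -103619 = 1100110101100111101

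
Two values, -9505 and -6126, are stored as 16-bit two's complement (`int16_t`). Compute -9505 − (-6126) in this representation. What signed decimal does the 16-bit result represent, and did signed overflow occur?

-3379; no overflow

-9505 → 1101101011011111
-6126 → 1110100000010010
Subtract via negate-and-add: invert 1110100000010010 + 1 = 0001011111101110 (i.e. 6126).
  1101101011011111
+ 0001011111101110
= 1111001011001101
Result 1111001011001101: MSB = 1 → 62157 − 65536 = -3379.
Addends (after negating the subtrahend) have opposite signs, so signed overflow cannot occur.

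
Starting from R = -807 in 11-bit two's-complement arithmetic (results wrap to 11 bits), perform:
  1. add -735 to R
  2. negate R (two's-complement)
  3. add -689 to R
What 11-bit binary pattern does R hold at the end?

01101010101

Start: R = -807 = 10011011001.
R = -807 + (-735) = -1542; wraps to 506 = 00111111010
R = −(506) = -506 = 11000000110
R = -506 + (-689) = -1195; wraps to 853 = 01101010101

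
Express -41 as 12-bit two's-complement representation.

111111010111

|-41| = 41 = 000000101001 in 12 bits.
Invert the bits: 111111010110. Add 1: 111111010111.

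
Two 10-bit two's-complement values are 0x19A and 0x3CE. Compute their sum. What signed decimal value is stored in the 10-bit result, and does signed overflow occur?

0x19A = 0110011010 = 410 (signed)
0x3CE = 1111001110 = -50 (signed)
  0110011010
+ 1111001110
= 0101101000  (discard carry-out 1)
Result 0101101000: MSB = 0 → value 360.
Addends have opposite signs, so signed overflow cannot occur.

360; no overflow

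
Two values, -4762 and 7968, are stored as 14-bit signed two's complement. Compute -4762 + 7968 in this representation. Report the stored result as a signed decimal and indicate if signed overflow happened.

3206; no overflow

-4762 → 10110101100110
7968 → 01111100100000
  10110101100110
+ 01111100100000
= 00110010000110  (discard carry-out 1)
Result 00110010000110: MSB = 0 → value 3206.
Addends have opposite signs, so signed overflow cannot occur.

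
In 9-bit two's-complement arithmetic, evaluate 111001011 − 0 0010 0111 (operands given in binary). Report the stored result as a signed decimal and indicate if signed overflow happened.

-92; no overflow

111001011 = -53 (signed)
0 0010 0111 → 000100111 = 39 (signed)
Subtract via negate-and-add: invert 000100111 + 1 = 111011001 (i.e. -39).
  111001011
+ 111011001
= 110100100  (discard carry-out 1)
Result 110100100: MSB = 1 → 420 − 512 = -92.
Both addends (after negating the subtrahend) are negative and so is the stored result: no signed overflow.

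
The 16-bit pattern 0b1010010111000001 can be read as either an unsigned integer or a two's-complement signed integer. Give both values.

Unsigned: 1010010111000001 = 42433.
Signed: MSB=1 → 42433 − 65536 = -23103.

unsigned = 42433, signed = -23103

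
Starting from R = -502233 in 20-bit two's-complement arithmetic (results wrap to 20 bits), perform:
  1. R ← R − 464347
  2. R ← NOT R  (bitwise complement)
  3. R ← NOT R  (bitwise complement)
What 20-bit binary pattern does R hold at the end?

00010100000001001100

Start: R = -502233 = 10000101011000100111.
R = -502233 − 464347 = -966580; wraps to 81996 = 00010100000001001100
R = NOT 00010100000001001100 = 11101011111110110011 = -81997
R = NOT 11101011111110110011 = 00010100000001001100 = 81996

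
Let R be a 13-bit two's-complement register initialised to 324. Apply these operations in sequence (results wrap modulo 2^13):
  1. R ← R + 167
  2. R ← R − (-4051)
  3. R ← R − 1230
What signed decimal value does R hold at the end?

Start: R = 324 = 0000101000100.
R = 324 + 167 = 491 = 0000111101011
R = 491 − (-4051) = 4542; wraps to -3650 = 1000110111110
R = -3650 − 1230 = -4880; wraps to 3312 = 0110011110000

3312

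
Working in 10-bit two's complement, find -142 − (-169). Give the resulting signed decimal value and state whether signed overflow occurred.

27; no overflow

-142 → 1101110010
-169 → 1101010111
Subtract via negate-and-add: invert 1101010111 + 1 = 0010101001 (i.e. 169).
  1101110010
+ 0010101001
= 0000011011  (discard carry-out 1)
Result 0000011011: MSB = 0 → value 27.
Addends (after negating the subtrahend) have opposite signs, so signed overflow cannot occur.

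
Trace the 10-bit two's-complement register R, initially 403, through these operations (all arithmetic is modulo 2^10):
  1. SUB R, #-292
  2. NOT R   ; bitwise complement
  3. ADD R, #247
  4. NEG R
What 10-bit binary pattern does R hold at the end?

Start: R = 403 = 0110010011.
R = 403 − (-292) = 695; wraps to -329 = 1010110111
R = NOT 1010110111 = 0101001000 = 328
R = 328 + 247 = 575; wraps to -449 = 1000111111
R = −(-449) = 449 = 0111000001

0111000001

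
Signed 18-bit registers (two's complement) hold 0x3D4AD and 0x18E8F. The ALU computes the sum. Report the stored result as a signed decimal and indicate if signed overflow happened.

90940; no overflow

0x3D4AD = 111101010010101101 = -11091 (signed)
0x18E8F = 011000111010001111 = 102031 (signed)
  111101010010101101
+ 011000111010001111
= 010110001100111100  (discard carry-out 1)
Result 010110001100111100: MSB = 0 → value 90940.
Addends have opposite signs, so signed overflow cannot occur.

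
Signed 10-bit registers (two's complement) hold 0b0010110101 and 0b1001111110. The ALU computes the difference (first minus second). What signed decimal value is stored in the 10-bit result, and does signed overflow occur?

-457; overflow

0b0010110101 → 0010110101 = 181 (signed)
0b1001111110 → 1001111110 = -386 (signed)
Subtract via negate-and-add: invert 1001111110 + 1 = 0110000010 (i.e. 386).
  0010110101
+ 0110000010
= 1000110111
Result 1000110111: MSB = 1 → 567 − 1024 = -457.
Both addends (after negating the subtrahend) are non-negative but the stored result is negative: signed overflow. The true value 181 − (-386) = 567 lies outside [-512, 511].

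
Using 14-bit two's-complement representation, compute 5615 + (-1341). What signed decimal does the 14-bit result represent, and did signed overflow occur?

4274; no overflow

5615 → 01010111101111
-1341 → 11101011000011
  01010111101111
+ 11101011000011
= 01000010110010  (discard carry-out 1)
Result 01000010110010: MSB = 0 → value 4274.
Addends have opposite signs, so signed overflow cannot occur.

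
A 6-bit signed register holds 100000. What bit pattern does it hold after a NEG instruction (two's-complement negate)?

100000

Invert: 011111. Add 1: 100000.
(100000 is the minimum value -32; its negation overflows and yields itself.)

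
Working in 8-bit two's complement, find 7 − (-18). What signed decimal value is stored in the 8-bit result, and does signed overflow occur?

25; no overflow

7 → 00000111
-18 → 11101110
Subtract via negate-and-add: invert 11101110 + 1 = 00010010 (i.e. 18).
  00000111
+ 00010010
= 00011001
Result 00011001: MSB = 0 → value 25.
Both addends (after negating the subtrahend) are non-negative and so is the stored result: no signed overflow.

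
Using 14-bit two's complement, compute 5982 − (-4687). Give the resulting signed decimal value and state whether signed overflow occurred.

5982 → 01011101011110
-4687 → 10110110110001
Subtract via negate-and-add: invert 10110110110001 + 1 = 01001001001111 (i.e. 4687).
  01011101011110
+ 01001001001111
= 10100110101101
Result 10100110101101: MSB = 1 → 10669 − 16384 = -5715.
Both addends (after negating the subtrahend) are non-negative but the stored result is negative: signed overflow. The true value 5982 − (-4687) = 10669 lies outside [-8192, 8191].

-5715; overflow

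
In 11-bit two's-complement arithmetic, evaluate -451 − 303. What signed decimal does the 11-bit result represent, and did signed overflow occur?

-754; no overflow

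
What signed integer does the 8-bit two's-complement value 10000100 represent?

-124

MSB is 1, so the value is negative.
Invert: 01111011. Add 1: 01111100 = 124. So the value is −124.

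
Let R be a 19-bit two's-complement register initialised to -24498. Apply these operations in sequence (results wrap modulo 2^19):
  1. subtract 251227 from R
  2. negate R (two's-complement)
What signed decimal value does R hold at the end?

Start: R = -24498 = 1111010000001001110.
R = -24498 − 251227 = -275725; wraps to 248563 = 0111100101011110011
R = −(248563) = -248563 = 1000011010100001101

-248563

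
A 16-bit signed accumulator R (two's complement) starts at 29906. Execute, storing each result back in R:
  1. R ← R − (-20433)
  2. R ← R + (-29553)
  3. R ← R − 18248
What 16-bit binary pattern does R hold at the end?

0000100111101010

Start: R = 29906 = 0111010011010010.
R = 29906 − (-20433) = 50339; wraps to -15197 = 1100010010100011
R = -15197 + (-29553) = -44750; wraps to 20786 = 0101000100110010
R = 20786 − 18248 = 2538 = 0000100111101010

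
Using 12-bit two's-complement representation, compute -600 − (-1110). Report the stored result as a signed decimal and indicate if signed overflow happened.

510; no overflow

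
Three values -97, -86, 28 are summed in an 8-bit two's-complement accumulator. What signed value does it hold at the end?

101

-97 + (-86) = -183 → wraps to 73 (01001001)
73 + 28 = 101 (01100101)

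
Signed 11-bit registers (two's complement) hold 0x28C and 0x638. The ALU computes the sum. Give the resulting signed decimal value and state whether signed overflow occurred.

0x28C = 01010001100 = 652 (signed)
0x638 = 11000111000 = -456 (signed)
  01010001100
+ 11000111000
= 00011000100  (discard carry-out 1)
Result 00011000100: MSB = 0 → value 196.
Addends have opposite signs, so signed overflow cannot occur.

196; no overflow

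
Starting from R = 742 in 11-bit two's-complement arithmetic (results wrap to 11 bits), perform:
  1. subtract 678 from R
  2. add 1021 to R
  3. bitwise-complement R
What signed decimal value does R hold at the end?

Start: R = 742 = 01011100110.
R = 742 − 678 = 64 = 00001000000
R = 64 + 1021 = 1085; wraps to -963 = 10000111101
R = NOT 10000111101 = 01111000010 = 962

962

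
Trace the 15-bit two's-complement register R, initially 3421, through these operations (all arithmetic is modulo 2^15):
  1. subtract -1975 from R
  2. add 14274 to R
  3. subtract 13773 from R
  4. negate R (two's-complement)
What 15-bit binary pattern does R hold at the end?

Start: R = 3421 = 000110101011101.
R = 3421 − (-1975) = 5396 = 001010100010100
R = 5396 + 14274 = 19670; wraps to -13098 = 100110011010110
R = -13098 − 13773 = -26871; wraps to 5897 = 001011100001001
R = −(5897) = -5897 = 110100011110111

110100011110111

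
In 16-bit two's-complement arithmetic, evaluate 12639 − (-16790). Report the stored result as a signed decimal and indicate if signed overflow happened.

12639 → 0011000101011111
-16790 → 1011111001101010
Subtract via negate-and-add: invert 1011111001101010 + 1 = 0100000110010110 (i.e. 16790).
  0011000101011111
+ 0100000110010110
= 0111001011110101
Result 0111001011110101: MSB = 0 → value 29429.
Both addends (after negating the subtrahend) are non-negative and so is the stored result: no signed overflow.

29429; no overflow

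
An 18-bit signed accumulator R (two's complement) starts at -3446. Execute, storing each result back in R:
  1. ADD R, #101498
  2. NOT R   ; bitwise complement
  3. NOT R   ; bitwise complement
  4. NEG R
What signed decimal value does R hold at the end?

Start: R = -3446 = 111111001010001010.
R = -3446 + 101498 = 98052 = 010111111100000100
R = NOT 010111111100000100 = 101000000011111011 = -98053
R = NOT 101000000011111011 = 010111111100000100 = 98052
R = −(98052) = -98052 = 101000000011111100

-98052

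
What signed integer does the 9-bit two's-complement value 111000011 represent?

MSB is 1, so the value is negative.
Invert: 000111100. Add 1: 000111101 = 61. So the value is −61.

-61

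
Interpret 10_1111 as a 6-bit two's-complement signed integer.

MSB is 1, so the value is negative.
Unsigned reading: 47. Subtract 2^6 = 64: 47 − 64 = -17.

-17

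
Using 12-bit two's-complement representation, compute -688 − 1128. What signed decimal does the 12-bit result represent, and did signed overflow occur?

-1816; no overflow

-688 → 110101010000
1128 → 010001101000
Subtract via negate-and-add: invert 010001101000 + 1 = 101110011000 (i.e. -1128).
  110101010000
+ 101110011000
= 100011101000  (discard carry-out 1)
Result 100011101000: MSB = 1 → 2280 − 4096 = -1816.
Both addends (after negating the subtrahend) are negative and so is the stored result: no signed overflow.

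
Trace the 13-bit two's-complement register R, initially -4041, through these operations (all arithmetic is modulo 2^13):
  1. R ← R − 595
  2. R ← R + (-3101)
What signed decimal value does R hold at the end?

455

Start: R = -4041 = 1000000110111.
R = -4041 − 595 = -4636; wraps to 3556 = 0110111100100
R = 3556 + (-3101) = 455 = 0000111000111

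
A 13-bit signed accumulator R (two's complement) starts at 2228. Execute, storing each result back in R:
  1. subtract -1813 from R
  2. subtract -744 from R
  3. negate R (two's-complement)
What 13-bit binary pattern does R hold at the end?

0110101001111

Start: R = 2228 = 0100010110100.
R = 2228 − (-1813) = 4041 = 0111111001001
R = 4041 − (-744) = 4785; wraps to -3407 = 1001010110001
R = −(-3407) = 3407 = 0110101001111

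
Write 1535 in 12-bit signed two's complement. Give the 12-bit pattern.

1535 is non-negative, so write it directly in 12 bits: 010111111111.

010111111111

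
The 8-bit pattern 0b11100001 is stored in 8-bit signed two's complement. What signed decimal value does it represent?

MSB is 1, so the value is negative.
Invert: 00011110. Add 1: 00011111 = 31. So the value is −31.

-31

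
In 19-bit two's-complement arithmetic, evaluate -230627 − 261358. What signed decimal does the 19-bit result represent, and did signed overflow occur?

32303; overflow

-230627 → 1000111101100011101
261358 → 0111111110011101110
Subtract via negate-and-add: invert 0111111110011101110 + 1 = 1000000001100010010 (i.e. -261358).
  1000111101100011101
+ 1000000001100010010
= 0000111111000101111  (discard carry-out 1)
Result 0000111111000101111: MSB = 0 → value 32303.
Both addends (after negating the subtrahend) are negative but the stored result is non-negative: signed overflow. The true value -230627 − 261358 = -491985 lies outside [-262144, 262143].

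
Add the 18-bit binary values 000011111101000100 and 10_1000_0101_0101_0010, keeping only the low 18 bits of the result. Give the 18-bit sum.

101100010010010110

  000011111101000100
+ 101000010101010010
= 101100010010010110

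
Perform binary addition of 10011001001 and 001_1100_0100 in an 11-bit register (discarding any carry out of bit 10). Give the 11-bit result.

11010001101

  10011001001
+ 00111000100
= 11010001101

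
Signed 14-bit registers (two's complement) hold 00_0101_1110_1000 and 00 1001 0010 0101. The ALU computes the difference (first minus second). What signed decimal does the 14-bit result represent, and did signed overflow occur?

-829; no overflow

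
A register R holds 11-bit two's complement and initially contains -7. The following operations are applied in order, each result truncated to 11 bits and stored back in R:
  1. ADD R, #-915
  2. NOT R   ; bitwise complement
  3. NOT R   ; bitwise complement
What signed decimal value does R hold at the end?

-922

Start: R = -7 = 11111111001.
R = -7 + (-915) = -922 = 10001100110
R = NOT 10001100110 = 01110011001 = 921
R = NOT 01110011001 = 10001100110 = -922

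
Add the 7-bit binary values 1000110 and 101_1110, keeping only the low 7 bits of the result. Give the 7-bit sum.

  1000110
+ 1011110
= 0100100  (discard carry-out 1)

0100100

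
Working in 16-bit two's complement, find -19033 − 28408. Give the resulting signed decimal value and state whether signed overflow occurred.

-19033 → 1011010110100111
28408 → 0110111011111000
Subtract via negate-and-add: invert 0110111011111000 + 1 = 1001000100001000 (i.e. -28408).
  1011010110100111
+ 1001000100001000
= 0100011010101111  (discard carry-out 1)
Result 0100011010101111: MSB = 0 → value 18095.
Both addends (after negating the subtrahend) are negative but the stored result is non-negative: signed overflow. The true value -19033 − 28408 = -47441 lies outside [-32768, 32767].

18095; overflow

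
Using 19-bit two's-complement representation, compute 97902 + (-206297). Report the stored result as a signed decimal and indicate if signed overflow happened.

97902 → 0010111111001101110
-206297 → 1001101101000100111
  0010111111001101110
+ 1001101101000100111
= 1100101100010010101
Result 1100101100010010101: MSB = 1 → 415893 − 524288 = -108395.
Addends have opposite signs, so signed overflow cannot occur.

-108395; no overflow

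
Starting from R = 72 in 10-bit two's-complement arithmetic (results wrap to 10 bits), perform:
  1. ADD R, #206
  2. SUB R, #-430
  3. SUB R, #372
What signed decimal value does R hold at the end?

336

Start: R = 72 = 0001001000.
R = 72 + 206 = 278 = 0100010110
R = 278 − (-430) = 708; wraps to -316 = 1011000100
R = -316 − 372 = -688; wraps to 336 = 0101010000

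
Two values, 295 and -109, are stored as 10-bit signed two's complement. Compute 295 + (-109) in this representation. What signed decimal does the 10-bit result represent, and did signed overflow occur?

186; no overflow

295 → 0100100111
-109 → 1110010011
  0100100111
+ 1110010011
= 0010111010  (discard carry-out 1)
Result 0010111010: MSB = 0 → value 186.
Addends have opposite signs, so signed overflow cannot occur.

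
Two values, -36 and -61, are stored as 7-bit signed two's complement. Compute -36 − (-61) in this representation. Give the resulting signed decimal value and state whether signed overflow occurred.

-36 → 1011100
-61 → 1000011
Subtract via negate-and-add: invert 1000011 + 1 = 0111101 (i.e. 61).
  1011100
+ 0111101
= 0011001  (discard carry-out 1)
Result 0011001: MSB = 0 → value 25.
Addends (after negating the subtrahend) have opposite signs, so signed overflow cannot occur.

25; no overflow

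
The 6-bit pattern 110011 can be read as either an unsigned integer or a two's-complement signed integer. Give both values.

Unsigned: 110011 = 51.
Signed: MSB=1 → 51 − 64 = -13.

unsigned = 51, signed = -13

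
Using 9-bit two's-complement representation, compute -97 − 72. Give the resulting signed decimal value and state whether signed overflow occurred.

-169; no overflow

-97 → 110011111
72 → 001001000
Subtract via negate-and-add: invert 001001000 + 1 = 110111000 (i.e. -72).
  110011111
+ 110111000
= 101010111  (discard carry-out 1)
Result 101010111: MSB = 1 → 343 − 512 = -169.
Both addends (after negating the subtrahend) are negative and so is the stored result: no signed overflow.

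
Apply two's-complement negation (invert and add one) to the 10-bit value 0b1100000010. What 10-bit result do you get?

Invert: 0011111101. Add 1: 0011111110.
Check: 1100000010 = -254, 0011111110 = 254.

0011111110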